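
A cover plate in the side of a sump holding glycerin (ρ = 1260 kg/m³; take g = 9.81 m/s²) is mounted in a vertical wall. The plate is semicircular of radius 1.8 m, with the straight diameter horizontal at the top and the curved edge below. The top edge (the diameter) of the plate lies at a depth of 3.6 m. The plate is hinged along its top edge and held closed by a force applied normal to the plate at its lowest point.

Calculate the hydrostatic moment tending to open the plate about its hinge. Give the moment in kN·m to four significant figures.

M ≈ 224.0 kN·m

γ = ρg = 1260 × 9.81 / 1000 = 12.3606 kN/m³.
The centroid of a semicircle lies 4r/(3π) = 0.763944 m from the diameter, here below the top edge, so the centroid depth is h_c = 3.6 + 0.763944 = 4.36394 m.
A = πr²/2 = π × 1.8²/2 = 5.08938 m².
Resultant F = γ·h_c·A = 12.3606 × 4.36394 × 5.08938 = 274.526 kN.
I_c = (π/8 − 8/(9π))·r⁴ = 0.109757 × 1.8⁴ = 1.15219 m⁴.
Centre of pressure: y_p = y_c + I_c/(y_c·A) = 4.36394 + 1.15219/(4.36394 × 5.08938) = 4.36394 + 0.0518777 = 4.41582 m along the plane.
The resultant acts 0.763944 + 0.0518777 = 0.815822 m (along the plate) below the hinge at the top edge, so the moment about the hinge is M = F × 0.815822 = 274.526 × 0.815822 = 223.964 kN·m.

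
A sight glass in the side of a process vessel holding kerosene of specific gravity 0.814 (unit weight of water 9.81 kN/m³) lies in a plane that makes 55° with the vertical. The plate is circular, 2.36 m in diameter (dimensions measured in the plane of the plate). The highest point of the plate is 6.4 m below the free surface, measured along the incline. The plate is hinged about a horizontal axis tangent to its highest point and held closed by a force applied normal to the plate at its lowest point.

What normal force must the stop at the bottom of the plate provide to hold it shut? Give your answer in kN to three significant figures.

P ≈ 78.9 kN

γ = 0.814 × 9.81 = 7.98534 kN/m³.
The plate makes 55° with the vertical, i.e. θ = 90° − 55° = 35° to the horizontal. Measuring y along the incline from the free-surface line, vertical depth h = y·sinθ with sinθ = 0.573576.
The centroid is at the centre, 1.18 m below the top of the plate, so y_c = 6.4 + 1.18 = 7.58 m and h_c = 7.58 × 0.573576 = 4.34771 m.
A = π(1.18)² = 4.37435 m².
Resultant F = γ·h_c·A = 7.98534 × 4.34771 × 4.37435 = 151.868 kN.
I_c = πr⁴/4 = π × 1.18⁴/4 = 1.52271 m⁴.
Centre of pressure: y_p = y_c + I_c/(y_c·A) = 7.58 + 1.52271/(7.58 × 4.37435) = 7.58 + 0.0459234 = 7.62592 m along the plane.
The resultant acts 1.18 + 0.0459234 = 1.22592 m (along the plate) below the hinge at the top edge, so the moment about the hinge is M = F × 1.22592 = 151.868 × 1.22592 = 186.178 kN·m.
A normal force at the bottom, 2.36 m from the hinge, must supply this moment: P = 186.178/2.36 = 78.889 kN.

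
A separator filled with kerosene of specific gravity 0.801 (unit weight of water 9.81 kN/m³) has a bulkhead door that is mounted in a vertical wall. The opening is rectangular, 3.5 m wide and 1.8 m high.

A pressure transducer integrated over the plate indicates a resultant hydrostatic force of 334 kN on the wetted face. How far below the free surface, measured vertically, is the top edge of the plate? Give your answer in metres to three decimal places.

γ = 0.801 × 9.81 = 7.85781 kN/m³.
A = 3.5 × 1.8 = 6.3 m².
From F = γ·h_c·A, the centroid depth is h_c = 334/(7.85781 × 6.3) = 6.7469 m.
The centroid lies 1.8/2 = 0.9 m below the top edge, so the top edge sits at h_top = 6.7469 − 0.9 = 5.8469 m below the surface.

d_top ≈ 5.847 m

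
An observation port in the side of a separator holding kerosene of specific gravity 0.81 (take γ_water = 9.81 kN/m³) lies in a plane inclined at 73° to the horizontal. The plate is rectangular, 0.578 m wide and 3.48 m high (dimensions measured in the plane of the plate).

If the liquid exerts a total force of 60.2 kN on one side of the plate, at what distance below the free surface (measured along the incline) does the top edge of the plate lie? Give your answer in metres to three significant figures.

γ = 0.81 × 9.81 = 7.9461 kN/m³.
A = 0.578 × 3.48 = 2.01144 m².
From F = γ·h_c·A, the centroid depth is h_c = 60.2/(7.9461 × 2.01144) = 3.76648 m.
Let θ = 73° be the plate's angle to the horizontal; measure y along the incline from where the plane meets the free surface. Vertical depth h = y·sinθ with sinθ = 0.956305.
Along the incline, y_c = h_c/sinθ = 3.76648/0.956305 = 3.93858 m.
The centroid lies 3.48/2 = 1.74 m below the top edge, so the top edge sits at y_top = 3.93858 − 1.74 = 2.19858 m along the incline.

y_top ≈ 2.20 m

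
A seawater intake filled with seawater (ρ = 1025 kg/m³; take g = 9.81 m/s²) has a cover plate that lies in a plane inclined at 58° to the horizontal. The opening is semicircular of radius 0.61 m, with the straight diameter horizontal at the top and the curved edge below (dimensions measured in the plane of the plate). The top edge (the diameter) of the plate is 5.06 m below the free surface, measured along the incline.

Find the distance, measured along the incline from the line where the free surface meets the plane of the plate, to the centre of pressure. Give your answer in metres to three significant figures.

γ = ρg = 1025 × 9.81 / 1000 = 10.05525 kN/m³.
Let θ = 58° be the plate's angle to the horizontal; measure y along the incline from where the plane meets the free surface. Vertical depth h = y·sinθ with sinθ = 0.848048.
The centroid of a semicircle lies 4r/(3π) = 0.258892 m from the diameter, here below the top edge, so y_c = 5.06 + 0.258892 = 5.31889 m and h_c = 5.31889 × 0.848048 = 4.51067 m.
A = πr²/2 = π × 0.61²/2 = 0.584493 m².
Resultant F = γ·h_c·A = 10.05525 × 4.51067 × 0.584493 = 26.5102 kN.
I_c = (π/8 − 8/(9π))·r⁴ = 0.109757 × 0.61⁴ = 0.0151968 m⁴.
Centre of pressure: y_p = y_c + I_c/(y_c·A) = 5.31889 + 0.0151968/(5.31889 × 0.584493) = 5.31889 + 0.00488823 = 5.32378 m along the plane.

y_p = 5.32 m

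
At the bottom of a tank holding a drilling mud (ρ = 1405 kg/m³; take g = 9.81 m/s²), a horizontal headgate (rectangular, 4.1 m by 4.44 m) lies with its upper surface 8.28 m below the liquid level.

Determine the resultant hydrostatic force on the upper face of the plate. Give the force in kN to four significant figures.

γ = ρg = 1405 × 9.81 / 1000 = 13.78305 kN/m³.
The plate is horizontal, so pressure is uniform at p = γ·h = 13.78305 × 8.28 = 114.124 kN/m².
A = 4.1 × 4.44 = 18.204 m².
F = p·A = 114.124 × 18.204 = 2077.51 kN.

F ≈ 2078 kN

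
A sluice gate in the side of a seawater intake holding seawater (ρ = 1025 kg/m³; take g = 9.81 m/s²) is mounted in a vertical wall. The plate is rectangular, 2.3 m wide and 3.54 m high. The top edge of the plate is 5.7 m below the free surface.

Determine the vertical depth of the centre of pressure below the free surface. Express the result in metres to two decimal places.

h_p = 7.61 m

γ = ρg = 1025 × 9.81 / 1000 = 10.05525 kN/m³.
The centroid lies 3.54/2 = 1.77 m below the top edge, so the centroid depth is h_c = 5.7 + 1.77 = 7.47 m.
A = 2.3 × 3.54 = 8.142 m².
Resultant F = γ·h_c·A = 10.05525 × 7.47 × 8.142 = 611.568 kN.
I_c = b·h³/12 = 2.3 × 3.54³/12 = 8.50269 m⁴.
Centre of pressure: y_p = y_c + I_c/(y_c·A) = 7.47 + 8.50269/(7.47 × 8.142) = 7.47 + 0.139799 = 7.6098 m along the plane.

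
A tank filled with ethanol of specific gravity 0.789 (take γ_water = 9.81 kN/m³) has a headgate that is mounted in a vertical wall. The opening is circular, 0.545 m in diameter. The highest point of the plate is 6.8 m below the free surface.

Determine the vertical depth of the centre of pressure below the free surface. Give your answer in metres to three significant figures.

γ = 0.789 × 9.81 = 7.74009 kN/m³.
The centroid is at the centre, 0.2725 m below the top of the plate, so the centroid depth is h_c = 6.8 + 0.2725 = 7.0725 m.
A = π(0.2725)² = 0.233283 m².
Resultant F = γ·h_c·A = 7.74009 × 7.0725 × 0.233283 = 12.7703 kN.
I_c = πr⁴/4 = π × 0.2725⁴/4 = 0.00433068 m⁴.
Centre of pressure: y_p = y_c + I_c/(y_c·A) = 7.0725 + 0.00433068/(7.0725 × 0.233283) = 7.0725 + 0.00262482 = 7.07512 m along the plane.

h_p = 7.08 m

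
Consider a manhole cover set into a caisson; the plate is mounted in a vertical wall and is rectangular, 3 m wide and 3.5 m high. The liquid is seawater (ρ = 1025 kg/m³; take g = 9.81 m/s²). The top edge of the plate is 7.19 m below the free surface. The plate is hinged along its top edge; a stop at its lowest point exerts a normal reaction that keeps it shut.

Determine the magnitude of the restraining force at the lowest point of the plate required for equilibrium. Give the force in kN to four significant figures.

γ = ρg = 1025 × 9.81 / 1000 = 10.05525 kN/m³.
The centroid lies 3.5/2 = 1.75 m below the top edge, so the centroid depth is h_c = 7.19 + 1.75 = 8.94 m.
A = 3 × 3.5 = 10.5 m².
Resultant F = γ·h_c·A = 10.05525 × 8.94 × 10.5 = 943.886 kN.
I_c = b·h³/12 = 3 × 3.5³/12 = 10.7188 m⁴.
Centre of pressure: y_p = y_c + I_c/(y_c·A) = 8.94 + 10.7188/(8.94 × 10.5) = 8.94 + 0.114188 = 9.05419 m along the plane.
The resultant acts 1.75 + 0.114188 = 1.86419 m (along the plate) below the hinge at the top edge, so the moment about the hinge is M = F × 1.86419 = 943.886 × 1.86419 = 1759.58 kN·m.
A normal force at the bottom, 3.5 m from the hinge, must supply this moment: P = 1759.58/3.5 = 502.737 kN.

P ≈ 502.7 kN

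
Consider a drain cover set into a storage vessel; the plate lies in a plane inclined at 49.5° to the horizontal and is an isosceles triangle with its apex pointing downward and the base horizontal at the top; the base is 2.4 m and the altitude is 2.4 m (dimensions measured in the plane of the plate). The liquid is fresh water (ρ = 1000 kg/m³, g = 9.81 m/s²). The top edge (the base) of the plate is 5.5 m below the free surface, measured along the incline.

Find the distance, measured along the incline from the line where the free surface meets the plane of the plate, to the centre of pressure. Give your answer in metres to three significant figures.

γ = ρg = 1000 × 9.81 = 9810 N/m³ = 9.81 kN/m³.
Let θ = 49.5° be the plate's angle to the horizontal; measure y along the incline from where the plane meets the free surface. Vertical depth h = y·sinθ with sinθ = 0.760406.
With the apex down, the centroid sits h/3 = 2.4/3 = 0.8 m below the base (the top edge), so y_c = 5.5 + 0.8 = 6.3 m and h_c = 6.3 × 0.760406 = 4.79056 m.
A = ½ × 2.4 × 2.4 = 2.88 m².
Resultant F = γ·h_c·A = 9.81 × 4.79056 × 2.88 = 135.347 kN.
I_c = b·h³/36 = 2.4 × 2.4³/36 = 0.9216 m⁴.
Centre of pressure: y_p = y_c + I_c/(y_c·A) = 6.3 + 0.9216/(6.3 × 2.88) = 6.3 + 0.0507937 = 6.35079 m along the plane.

y_p = 6.35 m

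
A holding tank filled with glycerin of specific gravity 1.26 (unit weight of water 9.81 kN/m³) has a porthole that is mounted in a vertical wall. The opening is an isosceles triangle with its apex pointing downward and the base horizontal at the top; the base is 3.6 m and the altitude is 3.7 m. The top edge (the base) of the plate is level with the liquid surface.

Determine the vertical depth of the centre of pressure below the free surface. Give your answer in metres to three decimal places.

γ = 1.26 × 9.81 = 12.3606 kN/m³.
With the apex down, the centroid sits h/3 = 3.7/3 = 1.23333 m below the base (the top edge), so the centroid depth is h_c = 1.23333 m.
A = ½ × 3.6 × 3.7 = 6.66 m².
Resultant F = γ·h_c·A = 12.3606 × 1.23333 × 6.66 = 101.53 kN.
I_c = b·h³/36 = 3.6 × 3.7³/36 = 5.0653 m⁴.
Centre of pressure: y_p = y_c + I_c/(y_c·A) = 1.23333 + 5.0653/(1.23333 × 6.66) = 1.23333 + 0.616668 = 1.85 m along the plane.

h_p = 1.850 m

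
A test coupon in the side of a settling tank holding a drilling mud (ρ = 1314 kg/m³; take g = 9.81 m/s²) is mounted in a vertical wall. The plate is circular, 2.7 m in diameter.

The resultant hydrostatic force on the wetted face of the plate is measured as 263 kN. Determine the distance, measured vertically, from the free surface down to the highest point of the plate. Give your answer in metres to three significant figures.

γ = ρg = 1314 × 9.81 / 1000 = 12.89034 kN/m³.
A = π(1.35)² = 5.72555 m².
From F = γ·h_c·A, the centroid depth is h_c = 263/(12.89034 × 5.72555) = 3.56348 m.
The centroid is at the centre, 1.35 m below the top of the plate, so the highest point sits at h_top = 3.56348 − 1.35 = 2.21348 m below the surface.

d_top ≈ 2.21 m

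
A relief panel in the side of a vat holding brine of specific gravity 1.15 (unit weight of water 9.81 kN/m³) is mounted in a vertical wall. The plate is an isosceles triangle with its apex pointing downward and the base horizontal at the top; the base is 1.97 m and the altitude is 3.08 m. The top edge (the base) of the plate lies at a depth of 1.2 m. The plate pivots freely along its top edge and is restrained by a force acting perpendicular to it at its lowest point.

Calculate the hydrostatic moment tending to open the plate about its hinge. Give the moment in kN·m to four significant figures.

γ = 1.15 × 9.81 = 11.2815 kN/m³.
With the apex down, the centroid sits h/3 = 3.08/3 = 1.02667 m below the base (the top edge), so the centroid depth is h_c = 1.2 + 1.02667 = 2.22667 m.
A = ½ × 1.97 × 3.08 = 3.0338 m².
Resultant F = γ·h_c·A = 11.2815 × 2.22667 × 3.0338 = 76.2096 kN.
I_c = b·h³/36 = 1.97 × 3.08³/36 = 1.59888 m⁴.
Centre of pressure: y_p = y_c + I_c/(y_c·A) = 2.22667 + 1.59888/(2.22667 × 3.0338) = 2.22667 + 0.236686 = 2.46336 m along the plane.
The resultant acts 1.02667 + 0.236686 = 1.26336 m (along the plate) below the hinge at the top edge, so the moment about the hinge is M = F × 1.26336 = 76.2096 × 1.26336 = 96.2802 kN·m.

M ≈ 96.28 kN·m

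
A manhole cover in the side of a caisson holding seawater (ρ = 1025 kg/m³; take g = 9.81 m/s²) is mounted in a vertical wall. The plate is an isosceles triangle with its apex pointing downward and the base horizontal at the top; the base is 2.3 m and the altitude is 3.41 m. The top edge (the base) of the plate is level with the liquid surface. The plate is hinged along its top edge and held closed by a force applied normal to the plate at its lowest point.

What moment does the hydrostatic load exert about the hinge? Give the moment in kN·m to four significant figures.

M ≈ 76.42 kN·m

γ = ρg = 1025 × 9.81 / 1000 = 10.05525 kN/m³.
With the apex down, the centroid sits h/3 = 3.41/3 = 1.13667 m below the base (the top edge), so the centroid depth is h_c = 1.13667 m.
A = ½ × 2.3 × 3.41 = 3.9215 m².
Resultant F = γ·h_c·A = 10.05525 × 1.13667 × 3.9215 = 44.8208 kN.
I_c = b·h³/36 = 2.3 × 3.41³/36 = 2.53331 m⁴.
Centre of pressure: y_p = y_c + I_c/(y_c·A) = 1.13667 + 2.53331/(1.13667 × 3.9215) = 1.13667 + 0.568331 = 1.705 m along the plane.
The resultant acts 1.13667 + 0.568331 = 1.705 m (along the plate) below the hinge at the top edge, so the moment about the hinge is M = F × 1.705 = 44.8208 × 1.705 = 76.4195 kN·m.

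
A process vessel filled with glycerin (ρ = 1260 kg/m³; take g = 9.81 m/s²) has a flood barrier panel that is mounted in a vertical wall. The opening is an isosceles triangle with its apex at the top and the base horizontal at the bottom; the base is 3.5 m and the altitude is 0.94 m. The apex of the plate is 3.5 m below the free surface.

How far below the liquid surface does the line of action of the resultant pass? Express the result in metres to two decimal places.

h_p = 4.14 m

γ = ρg = 1260 × 9.81 / 1000 = 12.3606 kN/m³.
With the apex up, the centroid sits 2h/3 = 2 × 0.94/3 = 0.626667 m below the apex, so the centroid depth is h_c = 3.5 + 0.626667 = 4.12667 m.
A = ½ × 3.5 × 0.94 = 1.645 m².
Resultant F = γ·h_c·A = 12.3606 × 4.12667 × 1.645 = 83.9084 kN.
I_c = b·h³/36 = 3.5 × 0.94³/36 = 0.0807512 m⁴.
Centre of pressure: y_p = y_c + I_c/(y_c·A) = 4.12667 + 0.0807512/(4.12667 × 1.645) = 4.12667 + 0.0118955 = 4.13857 m along the plane.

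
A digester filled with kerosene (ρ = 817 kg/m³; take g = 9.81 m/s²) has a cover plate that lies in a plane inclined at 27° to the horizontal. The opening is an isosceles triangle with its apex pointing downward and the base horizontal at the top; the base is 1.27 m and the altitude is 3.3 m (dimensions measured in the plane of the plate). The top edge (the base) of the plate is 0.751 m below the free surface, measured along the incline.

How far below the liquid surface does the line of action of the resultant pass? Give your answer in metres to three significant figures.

h_p = 0.989 m

γ = ρg = 817 × 9.81 / 1000 = 8.01477 kN/m³.
Let θ = 27° be the plate's angle to the horizontal; measure y along the incline from where the plane meets the free surface. Vertical depth h = y·sinθ with sinθ = 0.453990.
With the apex down, the centroid sits h/3 = 3.3/3 = 1.1 m below the base (the top edge), so y_c = 0.751 + 1.1 = 1.851 m and h_c = 1.851 × 0.453990 = 0.840335 m.
A = ½ × 1.27 × 3.3 = 2.0955 m².
Resultant F = γ·h_c·A = 8.01477 × 0.840335 × 2.0955 = 14.1134 kN.
I_c = b·h³/36 = 1.27 × 3.3³/36 = 1.26778 m⁴.
Centre of pressure: y_p = y_c + I_c/(y_c·A) = 1.851 + 1.26778/(1.851 × 2.0955) = 1.851 + 0.326851 = 2.17785 m along the plane.
Vertically, h_p = y_p·sinθ = 2.17785 × 0.453990 = 0.988722 m.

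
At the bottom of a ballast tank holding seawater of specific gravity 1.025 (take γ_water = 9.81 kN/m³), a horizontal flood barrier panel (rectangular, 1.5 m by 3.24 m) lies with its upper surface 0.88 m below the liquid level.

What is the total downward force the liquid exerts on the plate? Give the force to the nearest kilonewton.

F ≈ 43 kN

γ = 1.025 × 9.81 = 10.05525 kN/m³.
The plate is horizontal, so pressure is uniform at p = γ·h = 10.05525 × 0.88 = 8.84862 kN/m².
A = 1.5 × 3.24 = 4.86 m².
F = p·A = 8.84862 × 4.86 = 43.0043 kN.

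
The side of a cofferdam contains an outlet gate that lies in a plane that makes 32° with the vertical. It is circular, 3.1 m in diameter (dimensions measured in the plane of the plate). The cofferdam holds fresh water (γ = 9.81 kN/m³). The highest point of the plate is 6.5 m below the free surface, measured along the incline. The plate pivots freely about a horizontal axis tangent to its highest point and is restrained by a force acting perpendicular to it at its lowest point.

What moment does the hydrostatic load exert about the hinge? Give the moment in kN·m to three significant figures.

M ≈ 821 kN·m

γ = 9.81 kN/m³.
The plate makes 32° with the vertical, i.e. θ = 90° − 32° = 58° to the horizontal. Measuring y along the incline from the free-surface line, vertical depth h = y·sinθ with sinθ = 0.848048.
The centroid is at the centre, 1.55 m below the top of the plate, so y_c = 6.5 + 1.55 = 8.05 m and h_c = 8.05 × 0.848048 = 6.82679 m.
A = π(1.55)² = 7.54768 m².
Resultant F = γ·h_c·A = 9.81 × 6.82679 × 7.54768 = 505.474 kN.
I_c = πr⁴/4 = π × 1.55⁴/4 = 4.53332 m⁴.
Centre of pressure: y_p = y_c + I_c/(y_c·A) = 8.05 + 4.53332/(8.05 × 7.54768) = 8.05 + 0.0746117 = 8.12461 m along the plane.
The resultant acts 1.55 + 0.0746117 = 1.62461 m (along the plate) below the hinge at the top edge, so the moment about the hinge is M = F × 1.62461 = 505.474 × 1.62461 = 821.198 kN·m.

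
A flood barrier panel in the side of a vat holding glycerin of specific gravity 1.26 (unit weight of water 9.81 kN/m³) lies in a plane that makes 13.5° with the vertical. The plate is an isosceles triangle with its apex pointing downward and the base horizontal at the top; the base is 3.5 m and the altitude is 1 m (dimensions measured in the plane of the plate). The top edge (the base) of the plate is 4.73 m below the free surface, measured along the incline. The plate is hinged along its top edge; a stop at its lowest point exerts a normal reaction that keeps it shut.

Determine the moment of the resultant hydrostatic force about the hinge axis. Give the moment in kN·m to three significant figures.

γ = 1.26 × 9.81 = 12.3606 kN/m³.
The plate makes 13.5° with the vertical, i.e. θ = 90° − 13.5° = 76.5° to the horizontal. Measuring y along the incline from the free-surface line, vertical depth h = y·sinθ with sinθ = 0.972370.
With the apex down, the centroid sits h/3 = 1/3 = 0.333333 m below the base (the top edge), so y_c = 4.73 + 0.333333 = 5.06333 m and h_c = 5.06333 × 0.972370 = 4.92343 m.
A = ½ × 3.5 × 1 = 1.75 m².
Resultant F = γ·h_c·A = 12.3606 × 4.92343 × 1.75 = 106.499 kN.
I_c = b·h³/36 = 3.5 × 1³/36 = 0.0972222 m⁴.
Centre of pressure: y_p = y_c + I_c/(y_c·A) = 5.06333 + 0.0972222/(5.06333 × 1.75) = 5.06333 + 0.0109721 = 5.0743 m along the plane.
The resultant acts 0.333333 + 0.0109721 = 0.344305 m (along the plate) below the hinge at the top edge, so the moment about the hinge is M = F × 0.344305 = 106.499 × 0.344305 = 36.6681 kN·m.

M ≈ 36.7 kN·m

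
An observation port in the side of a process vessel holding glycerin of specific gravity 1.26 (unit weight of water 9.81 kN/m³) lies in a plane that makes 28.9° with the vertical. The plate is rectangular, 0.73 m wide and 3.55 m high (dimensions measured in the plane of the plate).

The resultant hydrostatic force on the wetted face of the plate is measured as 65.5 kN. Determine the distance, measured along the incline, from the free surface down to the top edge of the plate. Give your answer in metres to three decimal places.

γ = 1.26 × 9.81 = 12.3606 kN/m³.
A = 0.73 × 3.55 = 2.5915 m².
From F = γ·h_c·A, the centroid depth is h_c = 65.5/(12.3606 × 2.5915) = 2.0448 m.
The plate makes 28.9° with the vertical, i.e. θ = 90° − 28.9° = 61.1° to the horizontal. Measuring y along the incline from the free-surface line, vertical depth h = y·sinθ with sinθ = 0.875465.
Along the incline, y_c = h_c/sinθ = 2.0448/0.875465 = 2.33567 m.
The centroid lies 3.55/2 = 1.775 m below the top edge, so the top edge sits at y_top = 2.33567 − 1.775 = 0.56067 m along the incline.

y_top ≈ 0.561 m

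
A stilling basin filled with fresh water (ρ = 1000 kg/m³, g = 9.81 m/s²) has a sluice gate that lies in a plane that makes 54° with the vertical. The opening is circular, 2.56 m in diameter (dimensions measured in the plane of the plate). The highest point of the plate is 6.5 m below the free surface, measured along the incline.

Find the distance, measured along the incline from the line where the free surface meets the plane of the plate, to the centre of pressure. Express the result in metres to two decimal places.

γ = ρg = 1000 × 9.81 = 9810 N/m³ = 9.81 kN/m³.
The plate makes 54° with the vertical, i.e. θ = 90° − 54° = 36° to the horizontal. Measuring y along the incline from the free-surface line, vertical depth h = y·sinθ with sinθ = 0.587785.
The centroid is at the centre, 1.28 m below the top of the plate, so y_c = 6.5 + 1.28 = 7.78 m and h_c = 7.78 × 0.587785 = 4.57297 m.
A = π(1.28)² = 5.14719 m².
Resultant F = γ·h_c·A = 9.81 × 4.57297 × 5.14719 = 230.907 kN.
I_c = πr⁴/4 = π × 1.28⁴/4 = 2.10829 m⁴.
Centre of pressure: y_p = y_c + I_c/(y_c·A) = 7.78 + 2.10829/(7.78 × 5.14719) = 7.78 + 0.0526478 = 7.83265 m along the plane.

y_p = 7.83 m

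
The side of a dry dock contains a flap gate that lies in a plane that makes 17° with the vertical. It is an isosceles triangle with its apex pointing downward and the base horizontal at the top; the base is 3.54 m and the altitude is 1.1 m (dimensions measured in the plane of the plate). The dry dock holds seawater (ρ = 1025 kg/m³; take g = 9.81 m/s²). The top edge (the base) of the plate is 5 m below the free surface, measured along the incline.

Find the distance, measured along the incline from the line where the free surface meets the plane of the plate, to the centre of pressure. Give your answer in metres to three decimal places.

y_p = 5.379 m

γ = ρg = 1025 × 9.81 / 1000 = 10.05525 kN/m³.
The plate makes 17° with the vertical, i.e. θ = 90° − 17° = 73° to the horizontal. Measuring y along the incline from the free-surface line, vertical depth h = y·sinθ with sinθ = 0.956305.
With the apex down, the centroid sits h/3 = 1.1/3 = 0.366667 m below the base (the top edge), so y_c = 5 + 0.366667 = 5.36667 m and h_c = 5.36667 × 0.956305 = 5.13217 m.
A = ½ × 3.54 × 1.1 = 1.947 m².
Resultant F = γ·h_c·A = 10.05525 × 5.13217 × 1.947 = 100.475 kN.
I_c = b·h³/36 = 3.54 × 1.1³/36 = 0.130882 m⁴.
Centre of pressure: y_p = y_c + I_c/(y_c·A) = 5.36667 + 0.130882/(5.36667 × 1.947) = 5.36667 + 0.0125259 = 5.3792 m along the plane.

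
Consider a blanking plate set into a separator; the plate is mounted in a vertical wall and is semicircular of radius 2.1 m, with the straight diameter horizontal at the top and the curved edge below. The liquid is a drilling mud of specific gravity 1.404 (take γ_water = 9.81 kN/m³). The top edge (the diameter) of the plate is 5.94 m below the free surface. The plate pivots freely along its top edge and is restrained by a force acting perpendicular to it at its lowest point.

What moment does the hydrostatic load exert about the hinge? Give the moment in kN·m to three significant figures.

M ≈ 610 kN·m

γ = 1.404 × 9.81 = 13.77324 kN/m³.
The centroid of a semicircle lies 4r/(3π) = 0.891268 m from the diameter, here below the top edge, so the centroid depth is h_c = 5.94 + 0.891268 = 6.83127 m.
A = πr²/2 = π × 2.1²/2 = 6.92721 m².
Resultant F = γ·h_c·A = 13.77324 × 6.83127 × 6.92721 = 651.772 kN.
I_c = (π/8 − 8/(9π))·r⁴ = 0.109757 × 2.1⁴ = 2.13457 m⁴.
Centre of pressure: y_p = y_c + I_c/(y_c·A) = 6.83127 + 2.13457/(6.83127 × 6.92721) = 6.83127 + 0.0451077 = 6.87638 m along the plane.
The resultant acts 0.891268 + 0.0451077 = 0.936376 m (along the plate) below the hinge at the top edge, so the moment about the hinge is M = F × 0.936376 = 651.772 × 0.936376 = 610.304 kN·m.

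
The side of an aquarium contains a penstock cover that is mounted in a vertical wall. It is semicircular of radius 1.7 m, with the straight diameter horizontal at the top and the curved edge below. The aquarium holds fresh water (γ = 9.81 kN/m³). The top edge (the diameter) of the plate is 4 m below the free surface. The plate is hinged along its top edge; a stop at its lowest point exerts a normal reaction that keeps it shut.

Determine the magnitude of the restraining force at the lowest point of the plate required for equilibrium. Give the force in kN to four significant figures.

γ = 9.81 kN/m³.
The centroid of a semicircle lies 4r/(3π) = 0.721502 m from the diameter, here below the top edge, so the centroid depth is h_c = 4 + 0.721502 = 4.7215 m.
A = πr²/2 = π × 1.7²/2 = 4.5396 m².
Resultant F = γ·h_c·A = 9.81 × 4.7215 × 4.5396 = 210.265 kN.
I_c = (π/8 − 8/(9π))·r⁴ = 0.109757 × 1.7⁴ = 0.916701 m⁴.
Centre of pressure: y_p = y_c + I_c/(y_c·A) = 4.7215 + 0.916701/(4.7215 × 4.5396) = 4.7215 + 0.0427691 = 4.76427 m along the plane.
The resultant acts 0.721502 + 0.0427691 = 0.764271 m (along the plate) below the hinge at the top edge, so the moment about the hinge is M = F × 0.764271 = 210.265 × 0.764271 = 160.699 kN·m.
A normal force at the bottom, 1.7 m from the hinge, must supply this moment: P = 160.699/1.7 = 94.5288 kN.

P ≈ 94.53 kN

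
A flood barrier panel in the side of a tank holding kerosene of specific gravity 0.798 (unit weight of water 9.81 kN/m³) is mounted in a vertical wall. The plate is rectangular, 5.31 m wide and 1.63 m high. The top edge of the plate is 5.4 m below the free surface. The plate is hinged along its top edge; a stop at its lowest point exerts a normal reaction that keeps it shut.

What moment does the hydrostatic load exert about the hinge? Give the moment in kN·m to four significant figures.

M ≈ 358.2 kN·m

γ = 0.798 × 9.81 = 7.82838 kN/m³.
The centroid lies 1.63/2 = 0.815 m below the top edge, so the centroid depth is h_c = 5.4 + 0.815 = 6.215 m.
A = 5.31 × 1.63 = 8.6553 m².
Resultant F = γ·h_c·A = 7.82838 × 6.215 × 8.6553 = 421.11 kN.
I_c = b·h³/12 = 5.31 × 1.63³/12 = 1.91636 m⁴.
Centre of pressure: y_p = y_c + I_c/(y_c·A) = 6.215 + 1.91636/(6.215 × 8.6553) = 6.215 + 0.0356249 = 6.25062 m along the plane.
The resultant acts 0.815 + 0.0356249 = 0.850625 m (along the plate) below the hinge at the top edge, so the moment about the hinge is M = F × 0.850625 = 421.11 × 0.850625 = 358.207 kN·m.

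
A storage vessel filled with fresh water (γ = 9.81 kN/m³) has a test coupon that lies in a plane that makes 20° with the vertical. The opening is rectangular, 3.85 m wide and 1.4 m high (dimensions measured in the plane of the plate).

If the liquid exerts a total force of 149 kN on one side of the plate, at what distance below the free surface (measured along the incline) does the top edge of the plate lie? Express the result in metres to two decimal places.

γ = 9.81 kN/m³.
A = 3.85 × 1.4 = 5.39 m².
From F = γ·h_c·A, the centroid depth is h_c = 149/(9.81 × 5.39) = 2.81792 m.
The plate makes 20° with the vertical, i.e. θ = 90° − 20° = 70° to the horizontal. Measuring y along the incline from the free-surface line, vertical depth h = y·sinθ with sinθ = 0.939693.
Along the incline, y_c = h_c/sinθ = 2.81792/0.939693 = 2.99877 m.
The centroid lies 1.4/2 = 0.7 m below the top edge, so the top edge sits at y_top = 2.99877 − 0.7 = 2.29877 m along the incline.

y_top ≈ 2.30 m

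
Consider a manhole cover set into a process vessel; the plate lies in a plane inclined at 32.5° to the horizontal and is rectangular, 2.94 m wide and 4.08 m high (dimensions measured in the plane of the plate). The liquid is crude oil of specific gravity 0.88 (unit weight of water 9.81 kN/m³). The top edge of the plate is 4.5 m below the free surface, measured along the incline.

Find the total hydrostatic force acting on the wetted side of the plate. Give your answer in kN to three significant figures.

γ = 0.88 × 9.81 = 8.6328 kN/m³.
Let θ = 32.5° be the plate's angle to the horizontal; measure y along the incline from where the plane meets the free surface. Vertical depth h = y·sinθ with sinθ = 0.537300.
The centroid lies 4.08/2 = 2.04 m below the top edge, so y_c = 4.5 + 2.04 = 6.54 m and h_c = 6.54 × 0.537300 = 3.51394 m.
A = 2.94 × 4.08 = 11.9952 m².
Resultant F = γ·h_c·A = 8.6328 × 3.51394 × 11.9952 = 363.876 kN.

F ≈ 364 kN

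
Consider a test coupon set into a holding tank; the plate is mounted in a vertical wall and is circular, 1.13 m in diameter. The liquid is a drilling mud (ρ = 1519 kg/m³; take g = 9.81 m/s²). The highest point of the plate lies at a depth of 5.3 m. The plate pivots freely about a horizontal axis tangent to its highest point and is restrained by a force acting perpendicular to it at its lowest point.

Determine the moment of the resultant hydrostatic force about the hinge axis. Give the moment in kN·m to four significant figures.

M ≈ 50.71 kN·m

γ = ρg = 1519 × 9.81 / 1000 = 14.90139 kN/m³.
The centroid is at the centre, 0.565 m below the top of the plate, so the centroid depth is h_c = 5.3 + 0.565 = 5.865 m.
A = π(0.565)² = 1.00287 m².
Resultant F = γ·h_c·A = 14.90139 × 5.865 × 1.00287 = 87.6475 kN.
I_c = πr⁴/4 = π × 0.565⁴/4 = 0.0800357 m⁴.
Centre of pressure: y_p = y_c + I_c/(y_c·A) = 5.865 + 0.0800357/(5.865 × 1.00287) = 5.865 + 0.0136073 = 5.87861 m along the plane.
The resultant acts 0.565 + 0.0136073 = 0.578607 m (along the plate) below the hinge at the top edge, so the moment about the hinge is M = F × 0.578607 = 87.6475 × 0.578607 = 50.7135 kN·m.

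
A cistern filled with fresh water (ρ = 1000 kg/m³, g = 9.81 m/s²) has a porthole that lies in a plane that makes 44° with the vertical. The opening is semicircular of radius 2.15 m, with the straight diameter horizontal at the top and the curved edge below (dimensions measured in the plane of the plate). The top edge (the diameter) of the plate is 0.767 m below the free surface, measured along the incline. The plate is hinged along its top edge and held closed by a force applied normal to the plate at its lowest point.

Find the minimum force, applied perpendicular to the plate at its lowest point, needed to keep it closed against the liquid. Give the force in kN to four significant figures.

P ≈ 44.22 kN

γ = ρg = 1000 × 9.81 = 9810 N/m³ = 9.81 kN/m³.
The plate makes 44° with the vertical, i.e. θ = 90° − 44° = 46° to the horizontal. Measuring y along the incline from the free-surface line, vertical depth h = y·sinθ with sinθ = 0.719340.
The centroid of a semicircle lies 4r/(3π) = 0.912488 m from the diameter, here below the top edge, so y_c = 0.767 + 0.912488 = 1.67949 m and h_c = 1.67949 × 0.719340 = 1.20812 m.
A = πr²/2 = π × 2.15²/2 = 7.26101 m².
Resultant F = γ·h_c·A = 9.81 × 1.20812 × 7.26101 = 86.055 kN.
I_c = (π/8 − 8/(9π))·r⁴ = 0.109757 × 2.15⁴ = 2.34523 m⁴.
Centre of pressure: y_p = y_c + I_c/(y_c·A) = 1.67949 + 2.34523/(1.67949 × 7.26101) = 1.67949 + 0.192314 = 1.8718 m along the plane.
The resultant acts 0.912488 + 0.192314 = 1.1048 m (along the plate) below the hinge at the top edge, so the moment about the hinge is M = F × 1.1048 = 86.055 × 1.1048 = 95.0736 kN·m.
A normal force at the bottom, 2.15 m from the hinge, must supply this moment: P = 95.0736/2.15 = 44.2203 kN.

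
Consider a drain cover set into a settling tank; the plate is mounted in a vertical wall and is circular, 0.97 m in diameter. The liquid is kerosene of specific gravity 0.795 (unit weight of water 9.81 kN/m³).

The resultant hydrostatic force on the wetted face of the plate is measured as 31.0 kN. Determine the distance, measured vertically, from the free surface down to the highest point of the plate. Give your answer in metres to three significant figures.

γ = 0.795 × 9.81 = 7.79895 kN/m³.
A = π(0.485)² = 0.738981 m².
From F = γ·h_c·A, the centroid depth is h_c = 31.0/(7.79895 × 0.738981) = 5.37889 m.
The centroid is at the centre, 0.485 m below the top of the plate, so the highest point sits at h_top = 5.37889 − 0.485 = 4.89389 m below the surface.

d_top ≈ 4.89 m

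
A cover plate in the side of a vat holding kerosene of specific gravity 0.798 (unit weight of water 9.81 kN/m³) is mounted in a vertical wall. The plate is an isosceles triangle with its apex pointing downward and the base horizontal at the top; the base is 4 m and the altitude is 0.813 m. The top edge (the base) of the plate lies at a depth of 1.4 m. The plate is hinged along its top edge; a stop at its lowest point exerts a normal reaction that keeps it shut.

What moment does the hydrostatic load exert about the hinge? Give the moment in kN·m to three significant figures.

M ≈ 6.23 kN·m

γ = 0.798 × 9.81 = 7.82838 kN/m³.
With the apex down, the centroid sits h/3 = 0.813/3 = 0.271 m below the base (the top edge), so the centroid depth is h_c = 1.4 + 0.271 = 1.671 m.
A = ½ × 4 × 0.813 = 1.626 m².
Resultant F = γ·h_c·A = 7.82838 × 1.671 × 1.626 = 21.2701 kN.
I_c = b·h³/36 = 4 × 0.813³/36 = 0.0597075 m⁴.
Centre of pressure: y_p = y_c + I_c/(y_c·A) = 1.671 + 0.0597075/(1.671 × 1.626) = 1.671 + 0.0219752 = 1.69298 m along the plane.
The resultant acts 0.271 + 0.0219752 = 0.292975 m (along the plate) below the hinge at the top edge, so the moment about the hinge is M = F × 0.292975 = 21.2701 × 0.292975 = 6.23161 kN·m.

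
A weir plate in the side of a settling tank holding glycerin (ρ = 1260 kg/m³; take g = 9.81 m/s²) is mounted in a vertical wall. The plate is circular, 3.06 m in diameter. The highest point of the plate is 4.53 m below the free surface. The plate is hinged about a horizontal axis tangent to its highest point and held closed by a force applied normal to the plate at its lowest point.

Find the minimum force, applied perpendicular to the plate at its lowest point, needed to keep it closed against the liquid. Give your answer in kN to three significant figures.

P ≈ 293 kN

γ = ρg = 1260 × 9.81 / 1000 = 12.3606 kN/m³.
The centroid is at the centre, 1.53 m below the top of the plate, so the centroid depth is h_c = 4.53 + 1.53 = 6.06 m.
A = π(1.53)² = 7.35415 m².
Resultant F = γ·h_c·A = 12.3606 × 6.06 × 7.35415 = 550.864 kN.
I_c = πr⁴/4 = π × 1.53⁴/4 = 4.30383 m⁴.
Centre of pressure: y_p = y_c + I_c/(y_c·A) = 6.06 + 4.30383/(6.06 × 7.35415) = 6.06 + 0.0965717 = 6.15657 m along the plane.
The resultant acts 1.53 + 0.0965717 = 1.62657 m (along the plate) below the hinge at the top edge, so the moment about the hinge is M = F × 1.62657 = 550.864 × 1.62657 = 896.019 kN·m.
A normal force at the bottom, 3.06 m from the hinge, must supply this moment: P = 896.019/3.06 = 292.817 kN.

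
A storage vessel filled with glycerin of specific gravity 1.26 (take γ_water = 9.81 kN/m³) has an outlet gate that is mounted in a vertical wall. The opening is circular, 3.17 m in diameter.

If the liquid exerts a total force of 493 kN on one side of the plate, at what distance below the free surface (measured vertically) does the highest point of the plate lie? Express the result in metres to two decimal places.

γ = 1.26 × 9.81 = 12.3606 kN/m³.
A = π(1.585)² = 7.89239 m².
From F = γ·h_c·A, the centroid depth is h_c = 493/(12.3606 × 7.89239) = 5.05358 m.
The centroid is at the centre, 1.585 m below the top of the plate, so the highest point sits at h_top = 5.05358 − 1.585 = 3.46858 m below the surface.

d_top ≈ 3.47 m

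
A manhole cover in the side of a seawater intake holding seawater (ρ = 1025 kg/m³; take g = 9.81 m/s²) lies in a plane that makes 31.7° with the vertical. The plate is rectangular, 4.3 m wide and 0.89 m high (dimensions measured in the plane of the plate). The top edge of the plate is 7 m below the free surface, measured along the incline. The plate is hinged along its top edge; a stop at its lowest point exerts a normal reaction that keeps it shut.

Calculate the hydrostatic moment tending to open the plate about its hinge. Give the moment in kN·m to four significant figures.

γ = ρg = 1025 × 9.81 / 1000 = 10.05525 kN/m³.
The plate makes 31.7° with the vertical, i.e. θ = 90° − 31.7° = 58.3° to the horizontal. Measuring y along the incline from the free-surface line, vertical depth h = y·sinθ with sinθ = 0.850811.
The centroid lies 0.89/2 = 0.445 m below the top edge, so y_c = 7 + 0.445 = 7.445 m and h_c = 7.445 × 0.850811 = 6.33429 m.
A = 4.3 × 0.89 = 3.827 m².
Resultant F = γ·h_c·A = 10.05525 × 6.33429 × 3.827 = 243.753 kN.
I_c = b·h³/12 = 4.3 × 0.89³/12 = 0.252614 m⁴.
Centre of pressure: y_p = y_c + I_c/(y_c·A) = 7.445 + 0.252614/(7.445 × 3.827) = 7.445 + 0.00886613 = 7.45387 m along the plane.
The resultant acts 0.445 + 0.00886613 = 0.453866 m (along the plate) below the hinge at the top edge, so the moment about the hinge is M = F × 0.453866 = 243.753 × 0.453866 = 110.631 kN·m.

M ≈ 110.6 kN·m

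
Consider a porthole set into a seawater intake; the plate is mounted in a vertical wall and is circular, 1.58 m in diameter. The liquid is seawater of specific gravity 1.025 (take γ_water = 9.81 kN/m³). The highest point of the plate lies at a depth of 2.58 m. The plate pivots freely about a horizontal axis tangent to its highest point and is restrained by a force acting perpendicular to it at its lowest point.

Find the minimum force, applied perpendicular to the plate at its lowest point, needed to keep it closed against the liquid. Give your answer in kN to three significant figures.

γ = 1.025 × 9.81 = 10.05525 kN/m³.
The centroid is at the centre, 0.79 m below the top of the plate, so the centroid depth is h_c = 2.58 + 0.79 = 3.37 m.
A = π(0.79)² = 1.96067 m².
Resultant F = γ·h_c·A = 10.05525 × 3.37 × 1.96067 = 66.4396 kN.
I_c = πr⁴/4 = π × 0.79⁴/4 = 0.305913 m⁴.
Centre of pressure: y_p = y_c + I_c/(y_c·A) = 3.37 + 0.305913/(3.37 × 1.96067) = 3.37 + 0.0462981 = 3.4163 m along the plane.
The resultant acts 0.79 + 0.0462981 = 0.836298 m (along the plate) below the hinge at the top edge, so the moment about the hinge is M = F × 0.836298 = 66.4396 × 0.836298 = 55.5633 kN·m.
A normal force at the bottom, 1.58 m from the hinge, must supply this moment: P = 55.5633/1.58 = 35.1666 kN.

P ≈ 35.2 kN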